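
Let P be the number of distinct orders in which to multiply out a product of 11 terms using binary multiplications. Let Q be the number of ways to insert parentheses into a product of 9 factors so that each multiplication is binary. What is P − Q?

15366

Parenthesizations of m factors correspond to full binary trees with m leaves, counted by C_{m−1}; m = 11 gives C_10. So P = C_10 = 16796.
Ways to associate a product of 9 factors correspond to binary trees on 9 leaves, so the count is C_8. So Q = C_8 = 1430.
P − Q = 16796 − 1430 = 15366.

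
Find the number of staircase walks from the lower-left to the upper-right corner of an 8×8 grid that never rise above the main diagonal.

1430

Monotone paths in an n×n grid that stay weakly below the diagonal are counted by C_n; here n = 8.
C_8 = C(16,8)/9 = 12870/9 = 1430.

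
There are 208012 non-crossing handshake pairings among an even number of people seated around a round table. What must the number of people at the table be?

Non-crossing handshake pairings of 2n people are counted by C_n, and C_12 = 208012.
So n = 12, and there are 2n = 24 people.

24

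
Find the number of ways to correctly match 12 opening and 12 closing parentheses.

With 12 pairs the number of balanced bracket strings is the Catalan number C_12.
C_12 = C_11 · 2(2·11+1)/(11+2) = 58786 · 46/13 = 208012.

208012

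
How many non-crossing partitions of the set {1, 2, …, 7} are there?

429

The non-crossing partitions of [7] form a lattice of size C_7.
C_7 = 429.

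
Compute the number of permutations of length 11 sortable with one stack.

By Knuth's characterisation, the stack-sortable permutations of length 11 are the 231-avoiders, numbering C_11.
C_11 = C_10 · 2(2·10+1)/(10+2) = 16796 · 42/12 = 58786.

58786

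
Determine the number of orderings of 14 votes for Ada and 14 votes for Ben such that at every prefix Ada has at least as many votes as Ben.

2674440

Ballot sequences with n votes each where one side never trails are Dyck words, counted by C_n; here n = 14.
C_14 = C(28,14)/15 = 40116600/15 = 2674440.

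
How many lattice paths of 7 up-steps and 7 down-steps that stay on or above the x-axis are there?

A Dyck path with 7 up-steps and 7 down-steps has semilength 7, so there are C_7 of them.
C_7 = C(14,7)/8 = 3432/8 = 429.

429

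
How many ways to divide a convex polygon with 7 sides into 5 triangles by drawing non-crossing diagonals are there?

42

Triangulations of a convex m-gon are counted by C_{m−2}; with m = 7 this is C_5.
C_5 = C(10,5)/6 = 252/6 = 42.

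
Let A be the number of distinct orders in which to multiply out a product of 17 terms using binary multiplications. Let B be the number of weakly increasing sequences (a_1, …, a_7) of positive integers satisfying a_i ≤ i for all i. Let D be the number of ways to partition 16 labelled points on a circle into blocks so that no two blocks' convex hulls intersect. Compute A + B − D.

Ways to associate a product of 17 factors correspond to binary trees on 17 leaves, so the count is C_16. So A = C_16 = 35357670.
Weakly increasing sequences with a_i ≤ i biject with Dyck paths of semilength 7, so there are C_7. So B = C_7 = 429.
The non-crossing partitions of [16] form a lattice of size C_16. So D = C_16 = 35357670.
A + B − D = 35357670 + 429 − 35357670 = 429.

429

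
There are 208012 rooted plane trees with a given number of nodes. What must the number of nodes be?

13

Rooted ordered trees on m nodes are counted by C_{m−1}, and C_12 = 208012.
So the index is 12, and the number of nodes is 12 + 1 = 13.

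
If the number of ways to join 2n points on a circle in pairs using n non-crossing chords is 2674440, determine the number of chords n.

Non-crossing pairings of 2n points on a circle are counted by C_n. The Catalan number equal to 2674440 is C_14.

14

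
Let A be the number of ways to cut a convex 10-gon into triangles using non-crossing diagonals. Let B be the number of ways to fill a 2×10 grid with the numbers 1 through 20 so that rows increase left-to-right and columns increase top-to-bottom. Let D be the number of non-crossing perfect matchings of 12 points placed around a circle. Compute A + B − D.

18094

The number of triangulations of a 10-gon is the Catalan number C_8 (index = sides − 2). So A = C_8 = 1430.
By the hook-length formula (or a Dyck-path bijection), SYT of shape 2×10 number C_10. So B = C_10 = 16796.
Pairing 12 circle points by 6 non-crossing chords gives C_6 matchings. So D = C_6 = 132.
A + B − D = 1430 + 16796 − 132 = 18094.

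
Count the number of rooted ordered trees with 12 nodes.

58786

A rooted plane tree on 12 nodes has 11 edges, and such trees are counted by C_11.
C_11 = C(22,11)/12 = 705432/12 = 58786.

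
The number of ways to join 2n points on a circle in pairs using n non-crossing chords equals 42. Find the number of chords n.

Non-crossing pairings of 2n points on a circle are counted by C_n. The Catalan number equal to 42 is C_5.

5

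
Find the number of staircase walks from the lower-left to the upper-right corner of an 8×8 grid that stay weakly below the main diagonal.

1430

Sub-diagonal monotone paths from (0,0) to (8,8) biject with Dyck paths of semilength 8, giving C_8.
C_8 = C(16,8)/9 = 12870/9 = 1430.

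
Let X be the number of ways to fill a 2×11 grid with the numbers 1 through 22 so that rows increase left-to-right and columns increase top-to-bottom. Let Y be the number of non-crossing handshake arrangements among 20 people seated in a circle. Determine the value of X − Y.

Standard Young tableaux of shape 2×n are counted by C_n; here n = 11. So X = C_11 = 58786.
Non-crossing handshake pairings of 2n people are counted by C_n; 20 people gives n = 10. So Y = C_10 = 16796.
X − Y = 58786 − 16796 = 41990.

41990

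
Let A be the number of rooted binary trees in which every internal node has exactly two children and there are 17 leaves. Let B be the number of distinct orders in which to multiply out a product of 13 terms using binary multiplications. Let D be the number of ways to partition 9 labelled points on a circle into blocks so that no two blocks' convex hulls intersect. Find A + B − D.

35560820

Full binary trees with 17 leaves have 17−1 = 16 internal nodes, so there are C_16 of them. So A = C_16 = 35357670.
Bracketing 13 factors into binary products is counted by C_{13−1} = C_12. So B = C_12 = 208012.
Non-crossing partitions of an n-element set are counted by C_n; here n = 9. So D = C_9 = 4862.
A + B − D = 35357670 + 208012 − 4862 = 35560820.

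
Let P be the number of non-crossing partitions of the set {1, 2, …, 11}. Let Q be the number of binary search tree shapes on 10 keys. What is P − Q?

41990

The non-crossing partitions of [11] form a lattice of size C_11. So P = C_11 = 58786.
There are C_n binary search tree shapes on n keys; with n = 10 that is C_10. So Q = C_10 = 16796.
P − Q = 58786 − 16796 = 41990.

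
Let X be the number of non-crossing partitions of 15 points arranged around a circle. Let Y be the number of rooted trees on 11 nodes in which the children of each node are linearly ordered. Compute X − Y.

The non-crossing partitions of [15] form a lattice of size C_15. So X = C_15 = 9694845.
Rooted ordered (plane) trees on m nodes have m−1 edges and are counted by C_{m−1}; m = 11 gives C_10. So Y = C_10 = 16796.
X − Y = 9694845 − 16796 = 9678049.

9678049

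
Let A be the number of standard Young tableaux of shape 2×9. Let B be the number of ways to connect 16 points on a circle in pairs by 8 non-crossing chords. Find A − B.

3432

By the hook-length formula (or a Dyck-path bijection), SYT of shape 2×9 number C_9. So A = C_9 = 4862.
Non-crossing perfect matchings of 2n points on a circle are counted by C_n; with 16 points, n = 8. So B = C_8 = 1430.
A − B = 4862 − 1430 = 3432.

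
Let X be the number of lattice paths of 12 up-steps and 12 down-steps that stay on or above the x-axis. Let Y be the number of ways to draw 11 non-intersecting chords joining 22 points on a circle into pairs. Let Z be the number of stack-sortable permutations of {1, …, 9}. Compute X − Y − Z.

A Dyck path with 12 up-steps and 12 down-steps has semilength 12, so there are C_12 of them. So X = C_12 = 208012.
Non-crossing perfect matchings of 2n points on a circle are counted by C_n; with 22 points, n = 11. So Y = C_11 = 58786.
Stack-sortable permutations are exactly the 231-avoiding ones, counted by C_n; here n = 9. So Z = C_9 = 4862.
X − Y − Z = 208012 − 58786 − 4862 = 144364.

144364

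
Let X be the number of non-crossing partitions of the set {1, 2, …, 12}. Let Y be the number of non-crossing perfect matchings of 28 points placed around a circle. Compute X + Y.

The non-crossing partitions of [12] form a lattice of size C_12. So X = C_12 = 208012.
Non-crossing perfect matchings of 2n points on a circle are counted by C_n; with 28 points, n = 14. So Y = C_14 = 2674440.
X + Y = 208012 + 2674440 = 2882452.

2882452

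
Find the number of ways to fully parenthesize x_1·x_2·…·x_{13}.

208012

Ways to associate a product of 13 factors correspond to binary trees on 13 leaves, so the count is C_12.
C_12 = C_11 · 2(2·11+1)/(11+2) = 58786 · 46/13 = 208012.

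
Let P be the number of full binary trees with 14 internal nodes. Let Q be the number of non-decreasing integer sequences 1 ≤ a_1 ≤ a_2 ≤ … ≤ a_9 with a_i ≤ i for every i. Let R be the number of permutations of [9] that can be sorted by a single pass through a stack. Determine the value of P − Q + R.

2674440

The number of full binary trees on 14 internal nodes is the Catalan number C_14. So P = C_14 = 2674440.
Weakly increasing sequences with a_i ≤ i biject with Dyck paths of semilength 9, so there are C_9. So Q = C_9 = 4862.
By Knuth's characterisation, the stack-sortable permutations of length 9 are the 231-avoiders, numbering C_9. So R = C_9 = 4862.
P − Q + R = 2674440 − 4862 + 4862 = 2674440.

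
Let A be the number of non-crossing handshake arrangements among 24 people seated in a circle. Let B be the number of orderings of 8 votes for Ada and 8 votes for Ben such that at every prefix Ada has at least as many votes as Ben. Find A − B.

Non-crossing handshake pairings of 2n people are counted by C_n; 24 people gives n = 12. So A = C_12 = 208012.
Ballot sequences with n votes each where one side never trails are Dyck words, counted by C_n; here n = 8. So B = C_8 = 1430.
A − B = 208012 − 1430 = 206582.

206582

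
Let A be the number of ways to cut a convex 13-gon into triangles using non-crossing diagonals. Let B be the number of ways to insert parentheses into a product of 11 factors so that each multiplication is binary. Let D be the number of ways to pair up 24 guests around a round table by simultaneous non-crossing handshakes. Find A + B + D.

283594

The number of triangulations of a 13-gon is the Catalan number C_11 (index = sides − 2). So A = C_11 = 58786.
Parenthesizations of m factors correspond to full binary trees with m leaves, counted by C_{m−1}; m = 11 gives C_10. So B = C_10 = 16796.
With 24 = 2·12 people, non-crossing handshake pairings are non-crossing perfect matchings on a circle, counted by C_12. So D = C_12 = 208012.
A + B + D = 58786 + 16796 + 208012 = 283594.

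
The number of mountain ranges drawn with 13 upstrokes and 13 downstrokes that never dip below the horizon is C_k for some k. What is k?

Paths of 13 up- and 13 down-steps that never dip below the axis are Dyck paths; their count is C_13.

13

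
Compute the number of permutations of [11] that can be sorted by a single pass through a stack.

58786

Stack-sortable permutations are exactly the 231-avoiding ones, counted by C_n; here n = 11.
C_11 = C(22,11)/12 = 705432/12 = 58786.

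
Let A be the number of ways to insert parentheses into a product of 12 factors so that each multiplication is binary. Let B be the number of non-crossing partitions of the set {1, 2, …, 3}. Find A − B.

Parenthesizations of m factors correspond to full binary trees with m leaves, counted by C_{m−1}; m = 12 gives C_11. So A = C_11 = 58786.
The non-crossing partitions of [3] form a lattice of size C_3. So B = C_3 = 5.
A − B = 58786 − 5 = 58781.

58781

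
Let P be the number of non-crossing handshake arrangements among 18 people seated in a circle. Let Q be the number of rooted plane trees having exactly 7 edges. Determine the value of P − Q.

4433

Non-crossing handshake pairings of 2n people are counted by C_n; 18 people gives n = 9. So P = C_9 = 4862.
Rooted ordered trees with n edges are counted by C_n; here n = 7. So Q = C_7 = 429.
P − Q = 4862 − 429 = 4433.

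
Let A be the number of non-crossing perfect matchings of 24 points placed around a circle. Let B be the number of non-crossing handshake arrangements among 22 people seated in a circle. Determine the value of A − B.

Non-crossing perfect matchings of 2n points on a circle are counted by C_n; with 24 points, n = 12. So A = C_12 = 208012.
Non-crossing handshake pairings of 2n people are counted by C_n; 22 people gives n = 11. So B = C_11 = 58786.
A − B = 208012 − 58786 = 149226.

149226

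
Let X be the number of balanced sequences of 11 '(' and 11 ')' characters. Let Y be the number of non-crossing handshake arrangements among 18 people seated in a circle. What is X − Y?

Balanced strings of n pairs of brackets are counted by C_n; here n = 11. So X = C_11 = 58786.
Non-crossing handshake pairings of 2n people are counted by C_n; 18 people gives n = 9. So Y = C_9 = 4862.
X − Y = 58786 − 4862 = 53924.

53924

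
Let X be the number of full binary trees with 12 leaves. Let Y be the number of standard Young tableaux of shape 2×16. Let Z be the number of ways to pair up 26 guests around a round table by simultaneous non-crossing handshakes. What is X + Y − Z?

34673556

Full binary trees with 12 leaves have 12−1 = 11 internal nodes, so there are C_11 of them. So X = C_11 = 58786.
Standard Young tableaux of shape 2×n are counted by C_n; here n = 16. So Y = C_16 = 35357670.
Non-crossing handshake pairings of 2n people are counted by C_n; 26 people gives n = 13. So Z = C_13 = 742900.
X + Y − Z = 58786 + 35357670 − 742900 = 34673556.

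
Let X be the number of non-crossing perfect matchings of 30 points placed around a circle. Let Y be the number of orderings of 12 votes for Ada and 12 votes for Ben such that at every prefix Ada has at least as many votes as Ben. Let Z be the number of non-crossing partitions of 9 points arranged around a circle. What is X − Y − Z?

Pairing 30 circle points by 15 non-crossing chords gives C_15 matchings. So X = C_15 = 9694845.
Ballot sequences with n votes each where one side never trails are Dyck words, counted by C_n; here n = 12. So Y = C_12 = 208012.
The non-crossing partitions of [9] form a lattice of size C_9. So Z = C_9 = 4862.
X − Y − Z = 9694845 − 208012 − 4862 = 9481971.

9481971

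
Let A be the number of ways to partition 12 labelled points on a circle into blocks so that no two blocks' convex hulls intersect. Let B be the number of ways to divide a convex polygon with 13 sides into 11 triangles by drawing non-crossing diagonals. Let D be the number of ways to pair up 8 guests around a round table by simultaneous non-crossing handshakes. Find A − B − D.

149212

Non-crossing partitions of an n-element set are counted by C_n; here n = 12. So A = C_12 = 208012.
Triangulations of a convex m-gon are counted by C_{m−2}; with m = 13 this is C_11. So B = C_11 = 58786.
With 8 = 2·4 people, non-crossing handshake pairings are non-crossing perfect matchings on a circle, counted by C_4. So D = C_4 = 14.
A − B − D = 208012 − 58786 − 14 = 149212.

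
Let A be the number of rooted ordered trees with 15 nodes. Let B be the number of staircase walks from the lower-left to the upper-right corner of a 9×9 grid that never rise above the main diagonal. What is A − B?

Rooted ordered (plane) trees on m nodes have m−1 edges and are counted by C_{m−1}; m = 15 gives C_14. So A = C_14 = 2674440.
Sub-diagonal monotone paths from (0,0) to (9,9) biject with Dyck paths of semilength 9, giving C_9. So B = C_9 = 4862.
A − B = 2674440 − 4862 = 2669578.

2669578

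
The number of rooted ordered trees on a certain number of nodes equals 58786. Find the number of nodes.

12

Rooted ordered trees on m nodes are counted by C_{m−1}. Since C_11 = 58786, the index is 11.
So the index is 11, and the number of nodes is 11 + 1 = 12.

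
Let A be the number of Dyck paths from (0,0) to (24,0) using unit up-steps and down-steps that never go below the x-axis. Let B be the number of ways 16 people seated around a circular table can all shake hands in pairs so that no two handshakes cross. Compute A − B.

Paths of 12 up- and 12 down-steps that never dip below the axis are Dyck paths; their count is C_12. So A = C_12 = 208012.
Non-crossing handshake pairings of 2n people are counted by C_n; 16 people gives n = 8. So B = C_8 = 1430.
A − B = 208012 − 1430 = 206582.

206582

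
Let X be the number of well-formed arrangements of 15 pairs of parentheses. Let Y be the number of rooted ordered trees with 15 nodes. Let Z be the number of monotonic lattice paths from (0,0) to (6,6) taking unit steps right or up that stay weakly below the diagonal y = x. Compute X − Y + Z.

7020537

A balanced arrangement of 15 bracket pairs is a Dyck word of semilength 15, so the count is C_15. So X = C_15 = 9694845.
Rooted ordered (plane) trees on m nodes have m−1 edges and are counted by C_{m−1}; m = 15 gives C_14. So Y = C_14 = 2674440.
Sub-diagonal monotone paths from (0,0) to (6,6) biject with Dyck paths of semilength 6, giving C_6. So Z = C_6 = 132.
X − Y + Z = 9694845 − 2674440 + 132 = 7020537.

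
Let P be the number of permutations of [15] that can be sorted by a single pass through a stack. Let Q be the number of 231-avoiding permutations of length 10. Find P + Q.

Stack-sortable permutations are exactly the 231-avoiding ones, counted by C_n; here n = 15. So P = C_15 = 9694845.
Permutations of [n] avoiding any single length-3 pattern are counted by C_n; here n = 10. So Q = C_10 = 16796.
P + Q = 9694845 + 16796 = 9711641.

9711641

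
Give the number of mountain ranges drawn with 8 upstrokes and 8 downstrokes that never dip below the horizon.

Paths of 8 up- and 8 down-steps that never dip below the axis are Dyck paths; their count is C_8.
C_8 = C(16,8)/9 = 12870/9 = 1430.

1430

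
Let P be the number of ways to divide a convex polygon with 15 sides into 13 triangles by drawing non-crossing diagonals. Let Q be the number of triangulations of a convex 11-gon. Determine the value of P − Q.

738038

The number of triangulations of a 15-gon is the Catalan number C_13 (index = sides − 2). So P = C_13 = 742900.
The number of triangulations of an 11-gon is the Catalan number C_9 (index = sides − 2). So Q = C_9 = 4862.
P − Q = 742900 − 4862 = 738038.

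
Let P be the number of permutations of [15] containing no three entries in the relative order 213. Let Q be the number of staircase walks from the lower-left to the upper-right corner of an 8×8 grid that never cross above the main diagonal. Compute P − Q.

9693415

Permutations of [n] avoiding any single length-3 pattern are counted by C_n; here n = 15. So P = C_15 = 9694845.
Sub-diagonal monotone paths from (0,0) to (8,8) biject with Dyck paths of semilength 8, giving C_8. So Q = C_8 = 1430.
P − Q = 9694845 − 1430 = 9693415.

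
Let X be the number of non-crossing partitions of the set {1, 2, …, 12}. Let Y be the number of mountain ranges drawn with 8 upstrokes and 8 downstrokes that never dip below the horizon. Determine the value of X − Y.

206582

Non-crossing partitions of an n-element set are counted by C_n; here n = 12. So X = C_12 = 208012.
A Dyck path with 8 up-steps and 8 down-steps has semilength 8, so there are C_8 of them. So Y = C_8 = 1430.
X − Y = 208012 − 1430 = 206582.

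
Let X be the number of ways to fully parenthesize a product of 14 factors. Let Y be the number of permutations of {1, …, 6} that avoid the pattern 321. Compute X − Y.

742768

Ways to associate a product of 14 factors correspond to binary trees on 14 leaves, so the count is C_13. So X = C_13 = 742900.
Permutations of [n] avoiding any single length-3 pattern are counted by C_n; here n = 6. So Y = C_6 = 132.
X − Y = 742900 − 132 = 742768.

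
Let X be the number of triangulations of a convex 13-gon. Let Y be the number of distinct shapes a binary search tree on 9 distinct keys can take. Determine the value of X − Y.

53924

A convex 13-gon is triangulated into 11 triangles, and the number of such triangulations is the Catalan number C_{13−2} = C_11. So X = C_11 = 58786.
Binary trees (left/right distinguished) on n nodes are counted by C_n; here n = 9. So Y = C_9 = 4862.
X − Y = 58786 − 4862 = 53924.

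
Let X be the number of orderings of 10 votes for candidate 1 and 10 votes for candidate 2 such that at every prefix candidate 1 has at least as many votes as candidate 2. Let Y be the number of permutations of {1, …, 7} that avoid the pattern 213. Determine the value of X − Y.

16367

Reading a vote for the leader as '(' and for the other as ')' turns such a sequence into a balanced string of 10 pairs, so the count is C_10. So X = C_10 = 16796.
For any fixed pattern of length 3, the pattern-avoiding permutations of [7] number C_7. So Y = C_7 = 429.
X − Y = 16796 − 429 = 16367.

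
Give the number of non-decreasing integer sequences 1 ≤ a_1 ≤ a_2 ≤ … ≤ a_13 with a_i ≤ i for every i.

742900

Such sub-staircase sequences of length n are counted by C_n; here n = 13.
C_13 = C_12 · 2(2·12+1)/(12+2) = 208012 · 50/14 = 742900.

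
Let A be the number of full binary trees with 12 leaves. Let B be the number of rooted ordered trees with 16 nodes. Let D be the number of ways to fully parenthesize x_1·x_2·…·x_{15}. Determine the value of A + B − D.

7079191

A full binary tree with L leaves has L−1 internal nodes and is counted by C_{L−1}; L = 12 gives C_11. So A = C_11 = 58786.
Rooted ordered (plane) trees on m nodes have m−1 edges and are counted by C_{m−1}; m = 16 gives C_15. So B = C_15 = 9694845.
Parenthesizations of m factors correspond to full binary trees with m leaves, counted by C_{m−1}; m = 15 gives C_14. So D = C_14 = 2674440.
A + B − D = 58786 + 9694845 − 2674440 = 7079191.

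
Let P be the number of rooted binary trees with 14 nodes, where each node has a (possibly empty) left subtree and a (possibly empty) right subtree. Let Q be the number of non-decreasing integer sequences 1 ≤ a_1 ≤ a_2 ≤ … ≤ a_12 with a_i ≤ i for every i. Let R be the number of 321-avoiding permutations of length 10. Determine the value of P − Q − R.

Rooted binary trees with 14 nodes (each child slot possibly empty) number C_14. So P = C_14 = 2674440.
Weakly increasing sequences with a_i ≤ i biject with Dyck paths of semilength 12, so there are C_12. So Q = C_12 = 208012.
For any fixed pattern of length 3, the pattern-avoiding permutations of [10] number C_10. So R = C_10 = 16796.
P − Q − R = 2674440 − 208012 − 16796 = 2449632.

2449632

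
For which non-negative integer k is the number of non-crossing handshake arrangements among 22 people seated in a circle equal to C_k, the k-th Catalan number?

11

With 22 = 2·11 people, non-crossing handshake pairings are non-crossing perfect matchings on a circle, counted by C_11.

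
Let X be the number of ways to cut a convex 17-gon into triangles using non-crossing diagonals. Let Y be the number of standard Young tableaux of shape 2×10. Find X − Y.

9678049

A convex 17-gon is triangulated into 15 triangles, and the number of such triangulations is the Catalan number C_{17−2} = C_15. So X = C_15 = 9694845.
By the hook-length formula (or a Dyck-path bijection), SYT of shape 2×10 number C_10. So Y = C_10 = 16796.
X − Y = 9694845 − 16796 = 9678049.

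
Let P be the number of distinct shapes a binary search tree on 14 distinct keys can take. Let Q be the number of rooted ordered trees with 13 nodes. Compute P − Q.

2466428

Binary trees (left/right distinguished) on n nodes are counted by C_n; here n = 14. So P = C_14 = 2674440.
A rooted plane tree on 13 nodes has 12 edges, and such trees are counted by C_12. So Q = C_12 = 208012.
P − Q = 2674440 − 208012 = 2466428.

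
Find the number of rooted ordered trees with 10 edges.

16796

Rooted ordered trees with n edges are counted by C_n; here n = 10.
C_10 = 16796.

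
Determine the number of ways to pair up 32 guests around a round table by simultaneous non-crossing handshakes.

35357670

With 32 = 2·16 people, non-crossing handshake pairings are non-crossing perfect matchings on a circle, counted by C_16.
C_16 = C_15 · 2(2·15+1)/(15+2) = 9694845 · 62/17 = 35357670.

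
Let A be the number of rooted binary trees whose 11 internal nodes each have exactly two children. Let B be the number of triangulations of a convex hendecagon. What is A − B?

53924

Full binary trees with n internal nodes are counted by C_n; here n = 11. So A = C_11 = 58786.
The number of triangulations of an 11-gon is the Catalan number C_9 (index = sides − 2). So B = C_9 = 4862.
A − B = 58786 − 4862 = 53924.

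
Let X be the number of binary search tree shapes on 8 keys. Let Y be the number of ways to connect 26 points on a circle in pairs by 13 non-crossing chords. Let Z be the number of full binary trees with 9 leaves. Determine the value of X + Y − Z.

Rooted binary trees with 8 nodes (each child slot possibly empty) number C_8. So X = C_8 = 1430.
Pairing 26 circle points by 13 non-crossing chords gives C_13 matchings. So Y = C_13 = 742900.
Full binary trees with 9 leaves have 9−1 = 8 internal nodes, so there are C_8 of them. So Z = C_8 = 1430.
X + Y − Z = 1430 + 742900 − 1430 = 742900.

742900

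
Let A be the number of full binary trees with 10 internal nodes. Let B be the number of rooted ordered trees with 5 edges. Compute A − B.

Full binary trees with n internal nodes are counted by C_n; here n = 10. So A = C_10 = 16796.
Rooted ordered trees with n edges are counted by C_n; here n = 5. So B = C_5 = 42.
A − B = 16796 − 42 = 16754.

16754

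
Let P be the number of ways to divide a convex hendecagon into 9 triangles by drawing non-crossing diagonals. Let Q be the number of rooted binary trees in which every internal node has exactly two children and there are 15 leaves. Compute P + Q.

Triangulations of a convex m-gon are counted by C_{m−2}; with m = 11 this is C_9. So P = C_9 = 4862.
A full binary tree with L leaves has L−1 internal nodes and is counted by C_{L−1}; L = 15 gives C_14. So Q = C_14 = 2674440.
P + Q = 4862 + 2674440 = 2679302.

2679302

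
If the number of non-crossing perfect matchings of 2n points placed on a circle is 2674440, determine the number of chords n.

Non-crossing pairings of 2n points on a circle are counted by C_n, and C_14 = 2674440.

14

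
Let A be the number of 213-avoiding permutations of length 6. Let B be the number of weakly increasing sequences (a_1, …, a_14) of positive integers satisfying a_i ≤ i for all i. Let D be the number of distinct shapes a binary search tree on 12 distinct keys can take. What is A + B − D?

For any fixed pattern of length 3, the pattern-avoiding permutations of [6] number C_6. So A = C_6 = 132.
Weakly increasing sequences with a_i ≤ i biject with Dyck paths of semilength 14, so there are C_14. So B = C_14 = 2674440.
There are C_n binary search tree shapes on n keys; with n = 12 that is C_12. So D = C_12 = 208012.
A + B − D = 132 + 2674440 − 208012 = 2466560.

2466560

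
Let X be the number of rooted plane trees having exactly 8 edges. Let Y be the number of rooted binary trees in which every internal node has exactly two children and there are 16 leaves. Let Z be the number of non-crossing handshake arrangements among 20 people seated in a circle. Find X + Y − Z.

A rooted plane tree with 8 edges has 9 nodes, and the count is C_8. So X = C_8 = 1430.
A full binary tree with L leaves has L−1 internal nodes and is counted by C_{L−1}; L = 16 gives C_15. So Y = C_15 = 9694845.
With 20 = 2·10 people, non-crossing handshake pairings are non-crossing perfect matchings on a circle, counted by C_10. So Z = C_10 = 16796.
X + Y − Z = 1430 + 9694845 − 16796 = 9679479.

9679479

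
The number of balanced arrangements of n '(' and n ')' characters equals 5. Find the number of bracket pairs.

Balanced strings of n bracket-pairs are counted by C_n, and C_3 = 5.

3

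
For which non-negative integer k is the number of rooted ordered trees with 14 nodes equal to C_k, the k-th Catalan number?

13

A rooted plane tree on 14 nodes has 13 edges, and such trees are counted by C_13.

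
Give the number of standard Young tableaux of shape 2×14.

Standard Young tableaux of shape 2×n are counted by C_n; here n = 14.
C_14 = 2674440.

2674440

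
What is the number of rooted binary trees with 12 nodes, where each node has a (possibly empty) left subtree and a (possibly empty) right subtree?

Binary trees (left/right distinguished) on n nodes are counted by C_n; here n = 12.
C_12 = C(24,12)/13 = 2704156/13 = 208012.

208012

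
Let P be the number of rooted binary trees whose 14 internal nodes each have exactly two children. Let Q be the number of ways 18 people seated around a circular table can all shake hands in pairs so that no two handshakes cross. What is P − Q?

2669578

The number of full binary trees on 14 internal nodes is the Catalan number C_14. So P = C_14 = 2674440.
Non-crossing handshake pairings of 2n people are counted by C_n; 18 people gives n = 9. So Q = C_9 = 4862.
P − Q = 2674440 − 4862 = 2669578.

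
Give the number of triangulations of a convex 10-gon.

1430

A convex 10-gon is triangulated into 8 triangles, and the number of such triangulations is the Catalan number C_{10−2} = C_8.
C_8 = 1430.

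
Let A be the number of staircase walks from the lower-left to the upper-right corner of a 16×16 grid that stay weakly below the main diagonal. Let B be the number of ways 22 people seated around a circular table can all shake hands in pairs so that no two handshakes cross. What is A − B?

Monotone paths in an n×n grid that stay weakly below the diagonal are counted by C_n; here n = 16. So A = C_16 = 35357670.
With 22 = 2·11 people, non-crossing handshake pairings are non-crossing perfect matchings on a circle, counted by C_11. So B = C_11 = 58786.
A − B = 35357670 − 58786 = 35298884.

35298884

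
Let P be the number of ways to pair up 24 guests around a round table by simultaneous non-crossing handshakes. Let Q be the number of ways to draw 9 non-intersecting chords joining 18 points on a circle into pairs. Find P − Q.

203150

With 24 = 2·12 people, non-crossing handshake pairings are non-crossing perfect matchings on a circle, counted by C_12. So P = C_12 = 208012.
Non-crossing perfect matchings of 2n points on a circle are counted by C_n; with 18 points, n = 9. So Q = C_9 = 4862.
P − Q = 208012 − 4862 = 203150.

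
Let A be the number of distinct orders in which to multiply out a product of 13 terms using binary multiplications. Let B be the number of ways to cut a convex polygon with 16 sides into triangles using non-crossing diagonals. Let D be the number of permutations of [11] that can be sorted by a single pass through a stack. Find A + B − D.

2823666

Bracketing 13 factors into binary products is counted by C_{13−1} = C_12. So A = C_12 = 208012.
The number of triangulations of a 16-gon is the Catalan number C_14 (index = sides − 2). So B = C_14 = 2674440.
By Knuth's characterisation, the stack-sortable permutations of length 11 are the 231-avoiders, numbering C_11. So D = C_11 = 58786.
A + B − D = 208012 + 2674440 − 58786 = 2823666.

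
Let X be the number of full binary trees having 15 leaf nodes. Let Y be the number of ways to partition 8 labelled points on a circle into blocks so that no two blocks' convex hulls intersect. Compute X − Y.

A full binary tree with L leaves has L−1 internal nodes and is counted by C_{L−1}; L = 15 gives C_14. So X = C_14 = 2674440.
Non-crossing partitions of an n-element set are counted by C_n; here n = 8. So Y = C_8 = 1430.
X − Y = 2674440 − 1430 = 2673010.

2673010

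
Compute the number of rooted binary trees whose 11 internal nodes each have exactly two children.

58786

The number of full binary trees on 11 internal nodes is the Catalan number C_11.
C_11 = C_10 · 2(2·10+1)/(10+2) = 16796 · 42/12 = 58786.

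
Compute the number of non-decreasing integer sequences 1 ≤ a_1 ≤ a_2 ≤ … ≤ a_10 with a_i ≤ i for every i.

Such sub-staircase sequences of length n are counted by C_n; here n = 10.
C_10 = C(20,10)/11 = 184756/11 = 16796.

16796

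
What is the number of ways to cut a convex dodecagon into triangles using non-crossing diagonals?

A convex 12-gon is triangulated into 10 triangles, and the number of such triangulations is the Catalan number C_{12−2} = C_10.
C_10 = C(20,10)/11 = 184756/11 = 16796.

16796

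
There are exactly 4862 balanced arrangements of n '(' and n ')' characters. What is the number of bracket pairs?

Balanced strings of n bracket-pairs are counted by C_n; 4862 = C_9.

9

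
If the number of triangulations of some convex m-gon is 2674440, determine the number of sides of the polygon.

16

Triangulations of a convex m-gon are counted by C_{m−2}. The Catalan number equal to 2674440 is C_14.
So m − 2 = 14, giving m = 16 sides.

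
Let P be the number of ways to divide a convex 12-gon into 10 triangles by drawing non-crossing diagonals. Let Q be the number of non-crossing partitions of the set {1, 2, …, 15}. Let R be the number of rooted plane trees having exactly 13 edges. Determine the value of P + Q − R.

A convex 12-gon is triangulated into 10 triangles, and the number of such triangulations is the Catalan number C_{12−2} = C_10. So P = C_10 = 16796.
Non-crossing partitions of an n-element set are counted by C_n; here n = 15. So Q = C_15 = 9694845.
Rooted ordered trees with n edges are counted by C_n; here n = 13. So R = C_13 = 742900.
P + Q − R = 16796 + 9694845 − 742900 = 8968741.

8968741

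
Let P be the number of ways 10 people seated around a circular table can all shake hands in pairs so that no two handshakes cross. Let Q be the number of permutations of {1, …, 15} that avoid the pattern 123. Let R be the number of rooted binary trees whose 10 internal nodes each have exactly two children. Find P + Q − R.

With 10 = 2·5 people, non-crossing handshake pairings are non-crossing perfect matchings on a circle, counted by C_5. So P = C_5 = 42.
For any fixed pattern of length 3, the pattern-avoiding permutations of [15] number C_15. So Q = C_15 = 9694845.
The number of full binary trees on 10 internal nodes is the Catalan number C_10. So R = C_10 = 16796.
P + Q − R = 42 + 9694845 − 16796 = 9678091.

9678091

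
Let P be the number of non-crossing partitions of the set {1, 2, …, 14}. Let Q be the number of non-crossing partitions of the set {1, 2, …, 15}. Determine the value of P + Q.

Non-crossing partitions of an n-element set are counted by C_n; here n = 14. So P = C_14 = 2674440.
Non-crossing partitions of an n-element set are counted by C_n; here n = 15. So Q = C_15 = 9694845.
P + Q = 2674440 + 9694845 = 12369285.

12369285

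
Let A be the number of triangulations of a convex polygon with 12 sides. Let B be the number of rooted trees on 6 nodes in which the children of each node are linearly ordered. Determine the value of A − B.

A convex 12-gon is triangulated into 10 triangles, and the number of such triangulations is the Catalan number C_{12−2} = C_10. So A = C_10 = 16796.
Rooted ordered (plane) trees on m nodes have m−1 edges and are counted by C_{m−1}; m = 6 gives C_5. So B = C_5 = 42.
A − B = 16796 − 42 = 16754.

16754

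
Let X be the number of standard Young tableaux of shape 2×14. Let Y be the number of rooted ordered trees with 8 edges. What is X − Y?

2673010

Standard Young tableaux of shape 2×n are counted by C_n; here n = 14. So X = C_14 = 2674440.
Rooted ordered trees with n edges are counted by C_n; here n = 8. So Y = C_8 = 1430.
X − Y = 2674440 − 1430 = 2673010.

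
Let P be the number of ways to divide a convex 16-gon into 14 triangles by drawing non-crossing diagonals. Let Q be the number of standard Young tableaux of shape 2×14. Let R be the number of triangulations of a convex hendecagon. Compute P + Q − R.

The number of triangulations of a 16-gon is the Catalan number C_14 (index = sides − 2). So P = C_14 = 2674440.
By the hook-length formula (or a Dyck-path bijection), SYT of shape 2×14 number C_14. So Q = C_14 = 2674440.
A convex 11-gon is triangulated into 9 triangles, and the number of such triangulations is the Catalan number C_{11−2} = C_9. So R = C_9 = 4862.
P + Q − R = 2674440 + 2674440 − 4862 = 5344018.

5344018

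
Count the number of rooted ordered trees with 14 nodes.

Rooted ordered (plane) trees on m nodes have m−1 edges and are counted by C_{m−1}; m = 14 gives C_13.
C_13 = C(26,13)/14 = 10400600/14 = 742900.

742900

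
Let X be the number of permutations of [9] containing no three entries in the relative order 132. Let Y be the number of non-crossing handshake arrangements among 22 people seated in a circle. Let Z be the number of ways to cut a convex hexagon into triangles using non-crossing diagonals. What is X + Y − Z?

63634

Permutations of [n] avoiding any single length-3 pattern are counted by C_n; here n = 9. So X = C_9 = 4862.
Non-crossing handshake pairings of 2n people are counted by C_n; 22 people gives n = 11. So Y = C_11 = 58786.
Triangulations of a convex m-gon are counted by C_{m−2}; with m = 6 this is C_4. So Z = C_4 = 14.
X + Y − Z = 4862 + 58786 − 14 = 63634.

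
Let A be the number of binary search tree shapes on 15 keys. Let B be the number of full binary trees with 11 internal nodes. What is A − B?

9636059

Binary trees (left/right distinguished) on n nodes are counted by C_n; here n = 15. So A = C_15 = 9694845.
Full binary trees with n internal nodes are counted by C_n; here n = 11. So B = C_11 = 58786.
A − B = 9694845 − 58786 = 9636059.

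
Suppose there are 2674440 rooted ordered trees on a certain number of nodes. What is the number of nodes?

15

Rooted ordered trees on m nodes are counted by C_{m−1}. Since C_14 = 2674440, the index is 14.
So the index is 14, and the number of nodes is 14 + 1 = 15.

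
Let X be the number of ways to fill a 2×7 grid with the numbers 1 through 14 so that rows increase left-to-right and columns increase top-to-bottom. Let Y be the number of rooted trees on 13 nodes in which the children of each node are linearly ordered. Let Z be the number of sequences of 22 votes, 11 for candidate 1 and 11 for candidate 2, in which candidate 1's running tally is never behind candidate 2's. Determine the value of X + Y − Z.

149655

By the hook-length formula (or a Dyck-path bijection), SYT of shape 2×7 number C_7. So X = C_7 = 429.
A rooted plane tree on 13 nodes has 12 edges, and such trees are counted by C_12. So Y = C_12 = 208012.
Reading a vote for the leader as '(' and for the other as ')' turns such a sequence into a balanced string of 11 pairs, so the count is C_11. So Z = C_11 = 58786.
X + Y − Z = 429 + 208012 − 58786 = 149655.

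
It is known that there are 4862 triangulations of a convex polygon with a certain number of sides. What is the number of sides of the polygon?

11

Triangulations of a convex m-gon are counted by C_{m−2}, and C_9 = 4862.
So m − 2 = 9, giving m = 11 sides.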